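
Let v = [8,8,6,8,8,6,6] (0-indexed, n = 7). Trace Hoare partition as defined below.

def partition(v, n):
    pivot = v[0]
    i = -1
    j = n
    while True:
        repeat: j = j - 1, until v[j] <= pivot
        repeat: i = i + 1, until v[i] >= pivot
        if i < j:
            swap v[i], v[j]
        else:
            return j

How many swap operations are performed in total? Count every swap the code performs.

3

pivot = v[0] = 8; i = -1, j = 7
j→6 (v[6]=6≤8), i→0 (v[0]=8≥8); i<j, swap → [6,8,6,8,8,6,8]
j→5 (v[5]=6≤8), i→1 (v[1]=8≥8); i<j, swap → [6,6,6,8,8,8,8]
j→4 (v[4]=8≤8), i→3 (v[3]=8≥8); i<j, swap → [6,6,6,8,8,8,8]
j→3, i→4; i≥j, return j=3. v = [6,6,6,8,8,8,8]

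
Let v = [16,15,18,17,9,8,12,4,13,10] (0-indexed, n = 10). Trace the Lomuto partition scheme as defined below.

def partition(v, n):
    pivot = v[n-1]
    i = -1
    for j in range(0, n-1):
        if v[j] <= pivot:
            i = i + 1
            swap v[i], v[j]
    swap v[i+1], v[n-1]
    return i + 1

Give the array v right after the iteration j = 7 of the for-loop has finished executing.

pivot=10, i=-1
j=0: 16>10, skip
j=1: 15>10, skip
j=2: 18>10, skip
j=3: 17>10, skip
j=4: 9≤10, i=0, swap(0,4) ⇒ [9,15,18,17,16,8,12,4,13,10]
j=5: 8≤10, i=1, swap(1,5) ⇒ [9,8,18,17,16,15,12,4,13,10]
j=6: 12>10, skip
j=7: 4≤10, i=2, swap(2,7) ⇒ [9,8,4,17,16,15,12,18,13,10]
(after j=7) v = [9,8,4,17,16,15,12,18,13,10]

[9,8,4,17,16,15,12,18,13,10]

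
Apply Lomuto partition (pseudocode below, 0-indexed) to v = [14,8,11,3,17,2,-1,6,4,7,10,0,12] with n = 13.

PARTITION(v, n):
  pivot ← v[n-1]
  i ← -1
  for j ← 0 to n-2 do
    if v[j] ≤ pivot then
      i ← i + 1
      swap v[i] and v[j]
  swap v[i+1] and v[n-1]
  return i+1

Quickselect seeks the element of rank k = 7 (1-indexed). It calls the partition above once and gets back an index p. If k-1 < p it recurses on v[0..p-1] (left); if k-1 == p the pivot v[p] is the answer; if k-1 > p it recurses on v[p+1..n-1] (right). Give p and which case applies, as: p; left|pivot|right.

10; left

pivot=12, i=-1
j=0: 14>12, skip
j=1: 8≤12, i=0, swap(0,1) ⇒ [8,14,11,3,17,2,-1,6,4,7,10,0,12]
j=2: 11≤12, i=1, swap(1,2) ⇒ [8,11,14,3,17,2,-1,6,4,7,10,0,12]
j=3: 3≤12, i=2, swap(2,3) ⇒ [8,11,3,14,17,2,-1,6,4,7,10,0,12]
j=4: 17>12, skip
j=5: 2≤12, i=3, swap(3,5) ⇒ [8,11,3,2,17,14,-1,6,4,7,10,0,12]
j=6: -1≤12, i=4, swap(4,6) ⇒ [8,11,3,2,-1,14,17,6,4,7,10,0,12]
j=7: 6≤12, i=5, swap(5,7) ⇒ [8,11,3,2,-1,6,17,14,4,7,10,0,12]
j=8: 4≤12, i=6, swap(6,8) ⇒ [8,11,3,2,-1,6,4,14,17,7,10,0,12]
j=9: 7≤12, i=7, swap(7,9) ⇒ [8,11,3,2,-1,6,4,7,17,14,10,0,12]
j=10: 10≤12, i=8, swap(8,10) ⇒ [8,11,3,2,-1,6,4,7,10,14,17,0,12]
j=11: 0≤12, i=9, swap(9,11) ⇒ [8,11,3,2,-1,6,4,7,10,0,17,14,12]
swap(10,12) ⇒ [8,11,3,2,-1,6,4,7,10,0,12,14,17]; return 10
p = 10; k-1 = 6 < 10 ⇒ left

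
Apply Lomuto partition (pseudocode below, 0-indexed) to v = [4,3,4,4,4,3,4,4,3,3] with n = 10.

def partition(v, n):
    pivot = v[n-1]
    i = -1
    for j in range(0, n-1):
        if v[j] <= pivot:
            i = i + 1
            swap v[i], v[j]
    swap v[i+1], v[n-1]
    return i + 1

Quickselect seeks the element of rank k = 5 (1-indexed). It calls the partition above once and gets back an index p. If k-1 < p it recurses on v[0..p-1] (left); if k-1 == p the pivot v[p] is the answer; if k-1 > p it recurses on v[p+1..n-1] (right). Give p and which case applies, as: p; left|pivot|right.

3; right

pivot=3, i=-1
j=0: 4>3, skip
j=1: 3≤3, i=0, swap(0,1) ⇒ [3,4,4,4,4,3,4,4,3,3]
j=2: 4>3, skip
j=3: 4>3, skip
j=4: 4>3, skip
j=5: 3≤3, i=1, swap(1,5) ⇒ [3,3,4,4,4,4,4,4,3,3]
j=6: 4>3, skip
j=7: 4>3, skip
j=8: 3≤3, i=2, swap(2,8) ⇒ [3,3,3,4,4,4,4,4,4,3]
swap(3,9) ⇒ [3,3,3,3,4,4,4,4,4,4]; return 3
p = 3; k-1 = 4 > 3 ⇒ right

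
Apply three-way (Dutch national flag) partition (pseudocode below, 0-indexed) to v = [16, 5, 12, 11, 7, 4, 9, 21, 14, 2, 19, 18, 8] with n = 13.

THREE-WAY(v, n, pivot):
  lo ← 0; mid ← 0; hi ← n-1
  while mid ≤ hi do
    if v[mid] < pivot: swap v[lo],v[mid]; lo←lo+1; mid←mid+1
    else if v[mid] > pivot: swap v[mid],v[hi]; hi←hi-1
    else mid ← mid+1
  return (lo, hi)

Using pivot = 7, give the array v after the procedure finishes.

pivot = 7; lo=0, mid=0, hi=12
v[mid]=16>7: swap v[0],v[12]; hi=11 → [8, 5, 12, 11, 7, 4, 9, 21, 14, 2, 19, 18, 16]
v[mid]=8>7: swap v[0],v[11]; hi=10 → [18, 5, 12, 11, 7, 4, 9, 21, 14, 2, 19, 8, 16]
v[mid]=18>7: swap v[0],v[10]; hi=9 → [19, 5, 12, 11, 7, 4, 9, 21, 14, 2, 18, 8, 16]
v[mid]=19>7: swap v[0],v[9]; hi=8 → [2, 5, 12, 11, 7, 4, 9, 21, 14, 19, 18, 8, 16]
v[mid]=2<7: swap v[0],v[0]; lo=1,mid=1 → [2, 5, 12, 11, 7, 4, 9, 21, 14, 19, 18, 8, 16]
v[mid]=5<7: swap v[1],v[1]; lo=2,mid=2 → [2, 5, 12, 11, 7, 4, 9, 21, 14, 19, 18, 8, 16]
v[mid]=12>7: swap v[2],v[8]; hi=7 → [2, 5, 14, 11, 7, 4, 9, 21, 12, 19, 18, 8, 16]
v[mid]=14>7: swap v[2],v[7]; hi=6 → [2, 5, 21, 11, 7, 4, 9, 14, 12, 19, 18, 8, 16]
v[mid]=21>7: swap v[2],v[6]; hi=5 → [2, 5, 9, 11, 7, 4, 21, 14, 12, 19, 18, 8, 16]
v[mid]=9>7: swap v[2],v[5]; hi=4 → [2, 5, 4, 11, 7, 9, 21, 14, 12, 19, 18, 8, 16]
v[mid]=4<7: swap v[2],v[2]; lo=3,mid=3 → [2, 5, 4, 11, 7, 9, 21, 14, 12, 19, 18, 8, 16]
v[mid]=11>7: swap v[3],v[4]; hi=3 → [2, 5, 4, 7, 11, 9, 21, 14, 12, 19, 18, 8, 16]
v[mid]=7=7: mid=4
end: lo=3, hi=3; v = [2, 5, 4, 7, 11, 9, 21, 14, 12, 19, 18, 8, 16]

[2, 5, 4, 7, 11, 9, 21, 14, 12, 19, 18, 8, 16]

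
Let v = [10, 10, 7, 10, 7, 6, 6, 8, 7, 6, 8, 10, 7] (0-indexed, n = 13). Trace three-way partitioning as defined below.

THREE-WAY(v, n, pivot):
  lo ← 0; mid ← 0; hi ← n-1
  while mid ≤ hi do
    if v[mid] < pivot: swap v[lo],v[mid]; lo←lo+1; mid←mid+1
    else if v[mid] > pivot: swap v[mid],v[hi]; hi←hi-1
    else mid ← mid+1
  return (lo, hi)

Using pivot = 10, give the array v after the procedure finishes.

[7, 7, 6, 6, 8, 7, 6, 8, 7, 10, 10, 10, 10]

pivot = 10; lo=0, mid=0, hi=12
v[mid]=10=10: mid=1
v[mid]=10=10: mid=2
v[mid]=7<10: swap v[0],v[2]; lo=1,mid=3 → [7, 10, 10, 10, 7, 6, 6, 8, 7, 6, 8, 10, 7]
v[mid]=10=10: mid=4
v[mid]=7<10: swap v[1],v[4]; lo=2,mid=5 → [7, 7, 10, 10, 10, 6, 6, 8, 7, 6, 8, 10, 7]
v[mid]=6<10: swap v[2],v[5]; lo=3,mid=6 → [7, 7, 6, 10, 10, 10, 6, 8, 7, 6, 8, 10, 7]
v[mid]=6<10: swap v[3],v[6]; lo=4,mid=7 → [7, 7, 6, 6, 10, 10, 10, 8, 7, 6, 8, 10, 7]
v[mid]=8<10: swap v[4],v[7]; lo=5,mid=8 → [7, 7, 6, 6, 8, 10, 10, 10, 7, 6, 8, 10, 7]
v[mid]=7<10: swap v[5],v[8]; lo=6,mid=9 → [7, 7, 6, 6, 8, 7, 10, 10, 10, 6, 8, 10, 7]
v[mid]=6<10: swap v[6],v[9]; lo=7,mid=10 → [7, 7, 6, 6, 8, 7, 6, 10, 10, 10, 8, 10, 7]
v[mid]=8<10: swap v[7],v[10]; lo=8,mid=11 → [7, 7, 6, 6, 8, 7, 6, 8, 10, 10, 10, 10, 7]
v[mid]=10=10: mid=12
v[mid]=7<10: swap v[8],v[12]; lo=9,mid=13 → [7, 7, 6, 6, 8, 7, 6, 8, 7, 10, 10, 10, 10]
end: lo=9, hi=12; v = [7, 7, 6, 6, 8, 7, 6, 8, 7, 10, 10, 10, 10]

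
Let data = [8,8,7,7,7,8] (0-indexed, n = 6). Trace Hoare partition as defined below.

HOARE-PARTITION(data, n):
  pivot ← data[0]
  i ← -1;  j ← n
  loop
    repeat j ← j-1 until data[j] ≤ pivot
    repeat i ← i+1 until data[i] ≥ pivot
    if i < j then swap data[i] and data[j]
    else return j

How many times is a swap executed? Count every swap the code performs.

2

pivot=8
j stops at 5 (8), i stops at 0 (8); swap ⇒ [8,8,7,7,7,8]
j stops at 4 (7), i stops at 1 (8); swap ⇒ [8,7,7,7,8,8]
j stops at 3, i stops at 4; i≥j ⇒ return 3. data=[8,7,7,7,8,8]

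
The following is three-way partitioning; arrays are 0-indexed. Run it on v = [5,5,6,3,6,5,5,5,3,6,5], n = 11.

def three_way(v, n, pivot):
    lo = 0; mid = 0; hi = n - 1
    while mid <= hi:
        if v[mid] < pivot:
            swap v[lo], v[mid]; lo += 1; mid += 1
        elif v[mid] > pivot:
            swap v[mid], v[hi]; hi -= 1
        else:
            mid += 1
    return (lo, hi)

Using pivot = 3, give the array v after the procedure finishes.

lo=0 mid=0 hi=10
5>3: swap(0,10), hi=9 ⇒ [5,5,6,3,6,5,5,5,3,6,5]
5>3: swap(0,9), hi=8 ⇒ [6,5,6,3,6,5,5,5,3,5,5]
6>3: swap(0,8), hi=7 ⇒ [3,5,6,3,6,5,5,5,6,5,5]
3=3: mid=1
5>3: swap(1,7), hi=6 ⇒ [3,5,6,3,6,5,5,5,6,5,5]
5>3: swap(1,6), hi=5 ⇒ [3,5,6,3,6,5,5,5,6,5,5]
5>3: swap(1,5), hi=4 ⇒ [3,5,6,3,6,5,5,5,6,5,5]
5>3: swap(1,4), hi=3 ⇒ [3,6,6,3,5,5,5,5,6,5,5]
6>3: swap(1,3), hi=2 ⇒ [3,3,6,6,5,5,5,5,6,5,5]
3=3: mid=2
6>3: swap(2,2), hi=1 ⇒ [3,3,6,6,5,5,5,5,6,5,5]
done. lo=0 hi=1; v=[3,3,6,6,5,5,5,5,6,5,5]

[3,3,6,6,5,5,5,5,6,5,5]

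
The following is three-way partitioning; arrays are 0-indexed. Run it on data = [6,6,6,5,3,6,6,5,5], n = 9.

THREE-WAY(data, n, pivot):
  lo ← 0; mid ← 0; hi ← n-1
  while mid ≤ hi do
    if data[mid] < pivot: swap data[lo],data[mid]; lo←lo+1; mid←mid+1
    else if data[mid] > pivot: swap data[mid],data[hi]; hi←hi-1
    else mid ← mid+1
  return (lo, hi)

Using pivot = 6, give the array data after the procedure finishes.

[5,3,5,5,6,6,6,6,6]

lo=0 mid=0 hi=8
6=6: mid=1
6=6: mid=2
6=6: mid=3
5<6: swap(0,3), lo=1 mid=4 ⇒ [5,6,6,6,3,6,6,5,5]
3<6: swap(1,4), lo=2 mid=5 ⇒ [5,3,6,6,6,6,6,5,5]
6=6: mid=6
6=6: mid=7
5<6: swap(2,7), lo=3 mid=8 ⇒ [5,3,5,6,6,6,6,6,5]
5<6: swap(3,8), lo=4 mid=9 ⇒ [5,3,5,5,6,6,6,6,6]
done. lo=4 hi=8; data=[5,3,5,5,6,6,6,6,6]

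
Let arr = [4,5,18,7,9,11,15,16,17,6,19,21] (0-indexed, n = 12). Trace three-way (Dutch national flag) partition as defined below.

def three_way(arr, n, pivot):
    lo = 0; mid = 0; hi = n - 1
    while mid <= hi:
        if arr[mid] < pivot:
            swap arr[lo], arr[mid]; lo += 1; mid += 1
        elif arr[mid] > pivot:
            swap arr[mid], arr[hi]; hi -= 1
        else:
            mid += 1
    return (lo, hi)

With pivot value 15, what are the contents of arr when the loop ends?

lo=0 mid=0 hi=11
4<15: swap(0,0), lo=1 mid=1 ⇒ [4,5,18,7,9,11,15,16,17,6,19,21]
5<15: swap(1,1), lo=2 mid=2 ⇒ [4,5,18,7,9,11,15,16,17,6,19,21]
18>15: swap(2,11), hi=10 ⇒ [4,5,21,7,9,11,15,16,17,6,19,18]
21>15: swap(2,10), hi=9 ⇒ [4,5,19,7,9,11,15,16,17,6,21,18]
19>15: swap(2,9), hi=8 ⇒ [4,5,6,7,9,11,15,16,17,19,21,18]
6<15: swap(2,2), lo=3 mid=3 ⇒ [4,5,6,7,9,11,15,16,17,19,21,18]
7<15: swap(3,3), lo=4 mid=4 ⇒ [4,5,6,7,9,11,15,16,17,19,21,18]
9<15: swap(4,4), lo=5 mid=5 ⇒ [4,5,6,7,9,11,15,16,17,19,21,18]
11<15: swap(5,5), lo=6 mid=6 ⇒ [4,5,6,7,9,11,15,16,17,19,21,18]
15=15: mid=7
16>15: swap(7,8), hi=7 ⇒ [4,5,6,7,9,11,15,17,16,19,21,18]
17>15: swap(7,7), hi=6 ⇒ [4,5,6,7,9,11,15,17,16,19,21,18]
done. lo=6 hi=6; arr=[4,5,6,7,9,11,15,17,16,19,21,18]

[4,5,6,7,9,11,15,17,16,19,21,18]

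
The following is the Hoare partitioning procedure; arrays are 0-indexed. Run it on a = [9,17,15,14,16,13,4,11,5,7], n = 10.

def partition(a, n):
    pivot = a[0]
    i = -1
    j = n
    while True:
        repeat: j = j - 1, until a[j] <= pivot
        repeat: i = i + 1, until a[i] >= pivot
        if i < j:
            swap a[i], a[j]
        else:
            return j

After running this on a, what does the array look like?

pivot = a[0] = 9; i = -1, j = 10
j→9 (a[9]=7≤9), i→0 (a[0]=9≥9); i<j, swap → [7,17,15,14,16,13,4,11,5,9]
j→8 (a[8]=5≤9), i→1 (a[1]=17≥9); i<j, swap → [7,5,15,14,16,13,4,11,17,9]
j→6 (a[6]=4≤9), i→2 (a[2]=15≥9); i<j, swap → [7,5,4,14,16,13,15,11,17,9]
j→2, i→3; i≥j, return j=2. a = [7,5,4,14,16,13,15,11,17,9]

[7,5,4,14,16,13,15,11,17,9]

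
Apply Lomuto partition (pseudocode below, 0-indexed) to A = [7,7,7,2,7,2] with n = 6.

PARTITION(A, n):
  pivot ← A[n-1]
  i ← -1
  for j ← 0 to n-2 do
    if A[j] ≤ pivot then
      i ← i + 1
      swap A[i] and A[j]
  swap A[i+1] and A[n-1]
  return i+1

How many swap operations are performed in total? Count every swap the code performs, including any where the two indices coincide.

2

pivot=2, i=-1
j=0: 7>2, skip
j=1: 7>2, skip
j=2: 7>2, skip
j=3: 2≤2, i=0, swap(0,3) ⇒ [2,7,7,7,7,2]
j=4: 7>2, skip
swap(1,5) ⇒ [2,2,7,7,7,7]; return 1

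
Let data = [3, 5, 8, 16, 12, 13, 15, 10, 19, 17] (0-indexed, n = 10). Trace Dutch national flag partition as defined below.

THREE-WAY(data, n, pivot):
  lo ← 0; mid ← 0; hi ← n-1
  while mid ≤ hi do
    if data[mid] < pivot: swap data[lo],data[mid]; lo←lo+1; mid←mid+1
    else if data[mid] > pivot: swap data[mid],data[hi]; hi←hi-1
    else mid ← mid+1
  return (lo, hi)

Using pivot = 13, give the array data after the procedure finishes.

pivot = 13; lo=0, mid=0, hi=9
data[mid]=3<13: swap data[0],data[0]; lo=1,mid=1 → [3, 5, 8, 16, 12, 13, 15, 10, 19, 17]
data[mid]=5<13: swap data[1],data[1]; lo=2,mid=2 → [3, 5, 8, 16, 12, 13, 15, 10, 19, 17]
data[mid]=8<13: swap data[2],data[2]; lo=3,mid=3 → [3, 5, 8, 16, 12, 13, 15, 10, 19, 17]
data[mid]=16>13: swap data[3],data[9]; hi=8 → [3, 5, 8, 17, 12, 13, 15, 10, 19, 16]
data[mid]=17>13: swap data[3],data[8]; hi=7 → [3, 5, 8, 19, 12, 13, 15, 10, 17, 16]
data[mid]=19>13: swap data[3],data[7]; hi=6 → [3, 5, 8, 10, 12, 13, 15, 19, 17, 16]
data[mid]=10<13: swap data[3],data[3]; lo=4,mid=4 → [3, 5, 8, 10, 12, 13, 15, 19, 17, 16]
data[mid]=12<13: swap data[4],data[4]; lo=5,mid=5 → [3, 5, 8, 10, 12, 13, 15, 19, 17, 16]
data[mid]=13=13: mid=6
data[mid]=15>13: swap data[6],data[6]; hi=5 → [3, 5, 8, 10, 12, 13, 15, 19, 17, 16]
end: lo=5, hi=5; data = [3, 5, 8, 10, 12, 13, 15, 19, 17, 16]

[3, 5, 8, 10, 12, 13, 15, 19, 17, 16]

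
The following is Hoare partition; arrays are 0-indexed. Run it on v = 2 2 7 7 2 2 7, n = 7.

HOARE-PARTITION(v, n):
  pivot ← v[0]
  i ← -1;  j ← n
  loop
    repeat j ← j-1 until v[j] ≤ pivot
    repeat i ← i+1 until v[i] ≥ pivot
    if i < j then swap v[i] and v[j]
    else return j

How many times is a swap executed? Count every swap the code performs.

2

pivot=2
j stops at 5 (2), i stops at 0 (2); swap ⇒ 2 2 7 7 2 2 7
j stops at 4 (2), i stops at 1 (2); swap ⇒ 2 2 7 7 2 2 7
j stops at 1, i stops at 2; i≥j ⇒ return 1. v=2 2 7 7 2 2 7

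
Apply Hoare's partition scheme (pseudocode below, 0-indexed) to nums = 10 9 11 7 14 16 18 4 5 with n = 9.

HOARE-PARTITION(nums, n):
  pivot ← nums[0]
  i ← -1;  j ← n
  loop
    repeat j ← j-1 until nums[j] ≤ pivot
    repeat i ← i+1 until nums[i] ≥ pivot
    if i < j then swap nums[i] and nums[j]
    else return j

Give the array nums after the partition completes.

pivot=10
j stops at 8 (5), i stops at 0 (10); swap ⇒ 5 9 11 7 14 16 18 4 10
j stops at 7 (4), i stops at 2 (11); swap ⇒ 5 9 4 7 14 16 18 11 10
j stops at 3, i stops at 4; i≥j ⇒ return 3. nums=5 9 4 7 14 16 18 11 10

5 9 4 7 14 16 18 11 10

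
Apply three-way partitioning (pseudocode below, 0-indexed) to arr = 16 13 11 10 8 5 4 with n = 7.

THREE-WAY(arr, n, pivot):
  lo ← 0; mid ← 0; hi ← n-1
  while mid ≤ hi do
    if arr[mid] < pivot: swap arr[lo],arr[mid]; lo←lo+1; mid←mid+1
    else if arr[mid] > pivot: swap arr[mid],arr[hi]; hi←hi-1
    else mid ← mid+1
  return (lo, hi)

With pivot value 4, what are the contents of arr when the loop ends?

pivot = 4; lo=0, mid=0, hi=6
arr[mid]=16>4: swap arr[0],arr[6]; hi=5 → 4 13 11 10 8 5 16
arr[mid]=4=4: mid=1
arr[mid]=13>4: swap arr[1],arr[5]; hi=4 → 4 5 11 10 8 13 16
arr[mid]=5>4: swap arr[1],arr[4]; hi=3 → 4 8 11 10 5 13 16
arr[mid]=8>4: swap arr[1],arr[3]; hi=2 → 4 10 11 8 5 13 16
arr[mid]=10>4: swap arr[1],arr[2]; hi=1 → 4 11 10 8 5 13 16
arr[mid]=11>4: swap arr[1],arr[1]; hi=0 → 4 11 10 8 5 13 16
end: lo=0, hi=0; arr = 4 11 10 8 5 13 16

4 11 10 8 5 13 16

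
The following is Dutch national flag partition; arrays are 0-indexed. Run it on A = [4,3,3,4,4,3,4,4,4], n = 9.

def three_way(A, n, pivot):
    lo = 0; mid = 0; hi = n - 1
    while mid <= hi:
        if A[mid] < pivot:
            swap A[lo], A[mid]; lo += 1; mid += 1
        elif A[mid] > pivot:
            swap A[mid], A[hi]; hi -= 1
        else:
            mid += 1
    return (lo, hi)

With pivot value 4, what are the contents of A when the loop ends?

[3,3,3,4,4,4,4,4,4]

pivot = 4; lo=0, mid=0, hi=8
A[mid]=4=4: mid=1
A[mid]=3<4: swap A[0],A[1]; lo=1,mid=2 → [3,4,3,4,4,3,4,4,4]
A[mid]=3<4: swap A[1],A[2]; lo=2,mid=3 → [3,3,4,4,4,3,4,4,4]
A[mid]=4=4: mid=4
A[mid]=4=4: mid=5
A[mid]=3<4: swap A[2],A[5]; lo=3,mid=6 → [3,3,3,4,4,4,4,4,4]
A[mid]=4=4: mid=7
A[mid]=4=4: mid=8
A[mid]=4=4: mid=9
end: lo=3, hi=8; A = [3,3,3,4,4,4,4,4,4]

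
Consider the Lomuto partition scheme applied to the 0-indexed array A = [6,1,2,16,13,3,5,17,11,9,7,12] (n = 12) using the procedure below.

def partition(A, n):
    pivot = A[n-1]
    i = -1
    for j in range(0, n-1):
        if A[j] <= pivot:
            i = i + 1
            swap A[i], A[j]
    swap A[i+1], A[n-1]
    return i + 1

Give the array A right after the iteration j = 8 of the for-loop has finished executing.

[6,1,2,3,5,11,13,17,16,9,7,12]

pivot = A[11] = 12; i = -1
j=0: A[0]=6 ≤ 12 → i=0, swap A[0],A[0] (no change) → [6,1,2,16,13,3,5,17,11,9,7,12]
j=1: A[1]=1 ≤ 12 → i=1, swap A[1],A[1] (no change) → [6,1,2,16,13,3,5,17,11,9,7,12]
j=2: A[2]=2 ≤ 12 → i=2, swap A[2],A[2] (no change) → [6,1,2,16,13,3,5,17,11,9,7,12]
j=3: A[3]=16 > 12 → no swap
j=4: A[4]=13 > 12 → no swap
j=5: A[5]=3 ≤ 12 → i=3, swap A[3],A[5] → [6,1,2,3,13,16,5,17,11,9,7,12]
j=6: A[6]=5 ≤ 12 → i=4, swap A[4],A[6] → [6,1,2,3,5,16,13,17,11,9,7,12]
j=7: A[7]=17 > 12 → no swap
j=8: A[8]=11 ≤ 12 → i=5, swap A[5],A[8] → [6,1,2,3,5,11,13,17,16,9,7,12]
(after j=8) A = [6,1,2,3,5,11,13,17,16,9,7,12]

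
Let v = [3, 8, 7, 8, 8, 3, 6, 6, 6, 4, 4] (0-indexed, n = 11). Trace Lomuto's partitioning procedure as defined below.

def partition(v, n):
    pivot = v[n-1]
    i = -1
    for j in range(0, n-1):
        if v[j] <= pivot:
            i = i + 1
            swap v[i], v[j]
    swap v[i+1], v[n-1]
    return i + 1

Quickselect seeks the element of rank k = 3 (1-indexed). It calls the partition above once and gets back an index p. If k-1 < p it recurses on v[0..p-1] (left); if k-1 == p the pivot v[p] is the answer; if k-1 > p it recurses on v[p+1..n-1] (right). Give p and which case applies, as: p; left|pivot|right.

pivot=4, i=-1
j=0: 3≤4, i=0, swap(0,0) ⇒ [3, 8, 7, 8, 8, 3, 6, 6, 6, 4, 4]
j=1: 8>4, skip
j=2: 7>4, skip
j=3: 8>4, skip
j=4: 8>4, skip
j=5: 3≤4, i=1, swap(1,5) ⇒ [3, 3, 7, 8, 8, 8, 6, 6, 6, 4, 4]
j=6: 6>4, skip
j=7: 6>4, skip
j=8: 6>4, skip
j=9: 4≤4, i=2, swap(2,9) ⇒ [3, 3, 4, 8, 8, 8, 6, 6, 6, 7, 4]
swap(3,10) ⇒ [3, 3, 4, 4, 8, 8, 6, 6, 6, 7, 8]; return 3
p = 3; k-1 = 2 < 3 ⇒ left

3; left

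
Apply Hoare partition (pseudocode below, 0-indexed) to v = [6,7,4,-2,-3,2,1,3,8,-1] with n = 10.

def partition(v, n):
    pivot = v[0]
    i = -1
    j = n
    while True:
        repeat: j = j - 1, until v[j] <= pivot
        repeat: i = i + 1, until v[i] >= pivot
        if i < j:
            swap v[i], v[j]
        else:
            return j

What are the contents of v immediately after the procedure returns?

pivot = v[0] = 6; i = -1, j = 10
j→9 (v[9]=-1≤6), i→0 (v[0]=6≥6); i<j, swap → [-1,7,4,-2,-3,2,1,3,8,6]
j→7 (v[7]=3≤6), i→1 (v[1]=7≥6); i<j, swap → [-1,3,4,-2,-3,2,1,7,8,6]
j→6, i→7; i≥j, return j=6. v = [-1,3,4,-2,-3,2,1,7,8,6]

[-1,3,4,-2,-3,2,1,7,8,6]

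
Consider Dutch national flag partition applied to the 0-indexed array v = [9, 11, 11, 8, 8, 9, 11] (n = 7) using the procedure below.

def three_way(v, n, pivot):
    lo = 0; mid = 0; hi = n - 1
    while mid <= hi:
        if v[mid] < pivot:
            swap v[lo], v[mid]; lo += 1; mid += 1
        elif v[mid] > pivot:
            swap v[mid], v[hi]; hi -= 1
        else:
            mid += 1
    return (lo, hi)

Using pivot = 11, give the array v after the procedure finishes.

lo=0 mid=0 hi=6
9<11: swap(0,0), lo=1 mid=1 ⇒ [9, 11, 11, 8, 8, 9, 11]
11=11: mid=2
11=11: mid=3
8<11: swap(1,3), lo=2 mid=4 ⇒ [9, 8, 11, 11, 8, 9, 11]
8<11: swap(2,4), lo=3 mid=5 ⇒ [9, 8, 8, 11, 11, 9, 11]
9<11: swap(3,5), lo=4 mid=6 ⇒ [9, 8, 8, 9, 11, 11, 11]
11=11: mid=7
done. lo=4 hi=6; v=[9, 8, 8, 9, 11, 11, 11]

[9, 8, 8, 9, 11, 11, 11]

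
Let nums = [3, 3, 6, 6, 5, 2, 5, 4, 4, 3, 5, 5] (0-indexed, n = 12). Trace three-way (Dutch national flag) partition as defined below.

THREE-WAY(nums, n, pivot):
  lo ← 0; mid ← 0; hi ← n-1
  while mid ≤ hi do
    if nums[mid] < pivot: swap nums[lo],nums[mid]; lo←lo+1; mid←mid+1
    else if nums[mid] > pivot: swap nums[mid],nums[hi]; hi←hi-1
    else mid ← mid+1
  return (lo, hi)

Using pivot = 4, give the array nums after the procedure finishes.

pivot = 4; lo=0, mid=0, hi=11
nums[mid]=3<4: swap nums[0],nums[0]; lo=1,mid=1 → [3, 3, 6, 6, 5, 2, 5, 4, 4, 3, 5, 5]
nums[mid]=3<4: swap nums[1],nums[1]; lo=2,mid=2 → [3, 3, 6, 6, 5, 2, 5, 4, 4, 3, 5, 5]
nums[mid]=6>4: swap nums[2],nums[11]; hi=10 → [3, 3, 5, 6, 5, 2, 5, 4, 4, 3, 5, 6]
nums[mid]=5>4: swap nums[2],nums[10]; hi=9 → [3, 3, 5, 6, 5, 2, 5, 4, 4, 3, 5, 6]
nums[mid]=5>4: swap nums[2],nums[9]; hi=8 → [3, 3, 3, 6, 5, 2, 5, 4, 4, 5, 5, 6]
nums[mid]=3<4: swap nums[2],nums[2]; lo=3,mid=3 → [3, 3, 3, 6, 5, 2, 5, 4, 4, 5, 5, 6]
nums[mid]=6>4: swap nums[3],nums[8]; hi=7 → [3, 3, 3, 4, 5, 2, 5, 4, 6, 5, 5, 6]
nums[mid]=4=4: mid=4
nums[mid]=5>4: swap nums[4],nums[7]; hi=6 → [3, 3, 3, 4, 4, 2, 5, 5, 6, 5, 5, 6]
nums[mid]=4=4: mid=5
nums[mid]=2<4: swap nums[3],nums[5]; lo=4,mid=6 → [3, 3, 3, 2, 4, 4, 5, 5, 6, 5, 5, 6]
nums[mid]=5>4: swap nums[6],nums[6]; hi=5 → [3, 3, 3, 2, 4, 4, 5, 5, 6, 5, 5, 6]
end: lo=4, hi=5; nums = [3, 3, 3, 2, 4, 4, 5, 5, 6, 5, 5, 6]

[3, 3, 3, 2, 4, 4, 5, 5, 6, 5, 5, 6]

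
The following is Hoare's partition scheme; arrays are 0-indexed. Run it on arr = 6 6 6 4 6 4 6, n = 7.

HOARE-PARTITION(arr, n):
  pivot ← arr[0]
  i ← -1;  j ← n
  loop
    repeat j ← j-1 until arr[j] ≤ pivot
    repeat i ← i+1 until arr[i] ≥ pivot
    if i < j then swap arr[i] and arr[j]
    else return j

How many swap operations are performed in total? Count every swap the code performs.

3

pivot = arr[0] = 6; i = -1, j = 7
j→6 (arr[6]=6≤6), i→0 (arr[0]=6≥6); i<j, swap → 6 6 6 4 6 4 6
j→5 (arr[5]=4≤6), i→1 (arr[1]=6≥6); i<j, swap → 6 4 6 4 6 6 6
j→4 (arr[4]=6≤6), i→2 (arr[2]=6≥6); i<j, swap → 6 4 6 4 6 6 6
j→3, i→4; i≥j, return j=3. arr = 6 4 6 4 6 6 6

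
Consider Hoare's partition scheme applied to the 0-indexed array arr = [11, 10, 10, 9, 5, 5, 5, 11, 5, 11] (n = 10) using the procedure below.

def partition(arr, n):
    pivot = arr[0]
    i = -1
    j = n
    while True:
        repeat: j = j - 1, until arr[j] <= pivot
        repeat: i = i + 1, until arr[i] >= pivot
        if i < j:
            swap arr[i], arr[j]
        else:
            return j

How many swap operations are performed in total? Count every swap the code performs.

pivot=11
j stops at 9 (11), i stops at 0 (11); swap ⇒ [11, 10, 10, 9, 5, 5, 5, 11, 5, 11]
j stops at 8 (5), i stops at 7 (11); swap ⇒ [11, 10, 10, 9, 5, 5, 5, 5, 11, 11]
j stops at 7, i stops at 8; i≥j ⇒ return 7. arr=[11, 10, 10, 9, 5, 5, 5, 5, 11, 11]

2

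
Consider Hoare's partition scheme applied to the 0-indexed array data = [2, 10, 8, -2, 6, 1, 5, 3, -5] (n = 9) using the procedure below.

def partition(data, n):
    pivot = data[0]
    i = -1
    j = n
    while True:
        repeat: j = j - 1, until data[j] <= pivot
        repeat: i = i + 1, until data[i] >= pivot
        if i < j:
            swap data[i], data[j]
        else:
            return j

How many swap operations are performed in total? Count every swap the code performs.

3

pivot=2
j stops at 8 (-5), i stops at 0 (2); swap ⇒ [-5, 10, 8, -2, 6, 1, 5, 3, 2]
j stops at 5 (1), i stops at 1 (10); swap ⇒ [-5, 1, 8, -2, 6, 10, 5, 3, 2]
j stops at 3 (-2), i stops at 2 (8); swap ⇒ [-5, 1, -2, 8, 6, 10, 5, 3, 2]
j stops at 2, i stops at 3; i≥j ⇒ return 2. data=[-5, 1, -2, 8, 6, 10, 5, 3, 2]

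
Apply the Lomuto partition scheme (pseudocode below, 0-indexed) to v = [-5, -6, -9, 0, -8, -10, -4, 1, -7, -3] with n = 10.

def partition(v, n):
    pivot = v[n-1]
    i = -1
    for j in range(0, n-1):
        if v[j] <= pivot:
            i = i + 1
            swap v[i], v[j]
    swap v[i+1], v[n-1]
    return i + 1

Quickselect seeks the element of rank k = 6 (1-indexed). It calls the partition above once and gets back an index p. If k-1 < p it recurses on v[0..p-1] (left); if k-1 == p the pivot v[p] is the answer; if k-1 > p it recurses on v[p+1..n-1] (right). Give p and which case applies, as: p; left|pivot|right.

pivot = v[9] = -3; i = -1
j=0: v[0]=-5 ≤ -3 → i=0, swap v[0],v[0] (no change) → [-5, -6, -9, 0, -8, -10, -4, 1, -7, -3]
j=1: v[1]=-6 ≤ -3 → i=1, swap v[1],v[1] (no change) → [-5, -6, -9, 0, -8, -10, -4, 1, -7, -3]
j=2: v[2]=-9 ≤ -3 → i=2, swap v[2],v[2] (no change) → [-5, -6, -9, 0, -8, -10, -4, 1, -7, -3]
j=3: v[3]=0 > -3 → no swap
j=4: v[4]=-8 ≤ -3 → i=3, swap v[3],v[4] → [-5, -6, -9, -8, 0, -10, -4, 1, -7, -3]
j=5: v[5]=-10 ≤ -3 → i=4, swap v[4],v[5] → [-5, -6, -9, -8, -10, 0, -4, 1, -7, -3]
j=6: v[6]=-4 ≤ -3 → i=5, swap v[5],v[6] → [-5, -6, -9, -8, -10, -4, 0, 1, -7, -3]
j=7: v[7]=1 > -3 → no swap
j=8: v[8]=-7 ≤ -3 → i=6, swap v[6],v[8] → [-5, -6, -9, -8, -10, -4, -7, 1, 0, -3]
final swap v[7],v[9] → [-5, -6, -9, -8, -10, -4, -7, -3, 0, 1]; return 7
p = 7; k-1 = 5 < 7 ⇒ left

7; left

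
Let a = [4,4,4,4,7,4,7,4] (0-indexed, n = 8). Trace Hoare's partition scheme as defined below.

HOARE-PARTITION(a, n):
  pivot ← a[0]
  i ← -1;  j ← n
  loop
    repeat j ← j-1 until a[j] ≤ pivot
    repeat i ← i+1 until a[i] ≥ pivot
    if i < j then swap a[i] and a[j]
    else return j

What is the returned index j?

pivot = a[0] = 4; i = -1, j = 8
j→7 (a[7]=4≤4), i→0 (a[0]=4≥4); i<j, swap → [4,4,4,4,7,4,7,4]
j→5 (a[5]=4≤4), i→1 (a[1]=4≥4); i<j, swap → [4,4,4,4,7,4,7,4]
j→3 (a[3]=4≤4), i→2 (a[2]=4≥4); i<j, swap → [4,4,4,4,7,4,7,4]
j→2, i→3; i≥j, return j=2. a = [4,4,4,4,7,4,7,4]

2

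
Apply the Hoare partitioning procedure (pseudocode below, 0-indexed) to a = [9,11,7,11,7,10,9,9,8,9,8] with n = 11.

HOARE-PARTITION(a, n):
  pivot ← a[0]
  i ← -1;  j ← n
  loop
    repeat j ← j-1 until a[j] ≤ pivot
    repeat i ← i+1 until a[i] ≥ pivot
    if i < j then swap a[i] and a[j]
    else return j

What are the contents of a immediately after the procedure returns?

[8,9,7,8,7,9,9,10,11,11,9]

pivot=9
j stops at 10 (8), i stops at 0 (9); swap ⇒ [8,11,7,11,7,10,9,9,8,9,9]
j stops at 9 (9), i stops at 1 (11); swap ⇒ [8,9,7,11,7,10,9,9,8,11,9]
j stops at 8 (8), i stops at 3 (11); swap ⇒ [8,9,7,8,7,10,9,9,11,11,9]
j stops at 7 (9), i stops at 5 (10); swap ⇒ [8,9,7,8,7,9,9,10,11,11,9]
j stops at 6, i stops at 6; i≥j ⇒ return 6. a=[8,9,7,8,7,9,9,10,11,11,9]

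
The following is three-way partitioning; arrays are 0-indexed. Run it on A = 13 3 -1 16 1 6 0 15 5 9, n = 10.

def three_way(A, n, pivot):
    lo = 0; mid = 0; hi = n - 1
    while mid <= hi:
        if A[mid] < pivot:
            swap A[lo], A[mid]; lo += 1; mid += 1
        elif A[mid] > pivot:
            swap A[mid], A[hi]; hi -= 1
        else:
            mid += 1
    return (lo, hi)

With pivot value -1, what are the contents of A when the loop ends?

-1 3 16 1 6 0 15 5 9 13

lo=0 mid=0 hi=9
13>-1: swap(0,9), hi=8 ⇒ 9 3 -1 16 1 6 0 15 5 13
9>-1: swap(0,8), hi=7 ⇒ 5 3 -1 16 1 6 0 15 9 13
5>-1: swap(0,7), hi=6 ⇒ 15 3 -1 16 1 6 0 5 9 13
15>-1: swap(0,6), hi=5 ⇒ 0 3 -1 16 1 6 15 5 9 13
0>-1: swap(0,5), hi=4 ⇒ 6 3 -1 16 1 0 15 5 9 13
6>-1: swap(0,4), hi=3 ⇒ 1 3 -1 16 6 0 15 5 9 13
1>-1: swap(0,3), hi=2 ⇒ 16 3 -1 1 6 0 15 5 9 13
16>-1: swap(0,2), hi=1 ⇒ -1 3 16 1 6 0 15 5 9 13
-1=-1: mid=1
3>-1: swap(1,1), hi=0 ⇒ -1 3 16 1 6 0 15 5 9 13
done. lo=0 hi=0; A=-1 3 16 1 6 0 15 5 9 13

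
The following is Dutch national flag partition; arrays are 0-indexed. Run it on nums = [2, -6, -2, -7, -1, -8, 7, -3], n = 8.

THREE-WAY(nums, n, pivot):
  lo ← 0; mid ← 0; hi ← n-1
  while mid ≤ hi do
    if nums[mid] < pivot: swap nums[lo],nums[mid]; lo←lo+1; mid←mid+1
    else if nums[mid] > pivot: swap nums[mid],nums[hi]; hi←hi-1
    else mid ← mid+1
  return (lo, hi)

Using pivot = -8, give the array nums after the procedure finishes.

[-8, -2, -7, -1, -6, 7, -3, 2]

lo=0 mid=0 hi=7
2>-8: swap(0,7), hi=6 ⇒ [-3, -6, -2, -7, -1, -8, 7, 2]
-3>-8: swap(0,6), hi=5 ⇒ [7, -6, -2, -7, -1, -8, -3, 2]
7>-8: swap(0,5), hi=4 ⇒ [-8, -6, -2, -7, -1, 7, -3, 2]
-8=-8: mid=1
-6>-8: swap(1,4), hi=3 ⇒ [-8, -1, -2, -7, -6, 7, -3, 2]
-1>-8: swap(1,3), hi=2 ⇒ [-8, -7, -2, -1, -6, 7, -3, 2]
-7>-8: swap(1,2), hi=1 ⇒ [-8, -2, -7, -1, -6, 7, -3, 2]
-2>-8: swap(1,1), hi=0 ⇒ [-8, -2, -7, -1, -6, 7, -3, 2]
done. lo=0 hi=0; nums=[-8, -2, -7, -1, -6, 7, -3, 2]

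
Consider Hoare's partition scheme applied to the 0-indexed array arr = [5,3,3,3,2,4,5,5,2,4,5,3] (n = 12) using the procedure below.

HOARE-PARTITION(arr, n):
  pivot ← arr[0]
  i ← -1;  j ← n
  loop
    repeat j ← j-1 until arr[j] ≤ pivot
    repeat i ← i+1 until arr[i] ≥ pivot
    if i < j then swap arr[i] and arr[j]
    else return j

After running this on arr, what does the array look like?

pivot=5
j stops at 11 (3), i stops at 0 (5); swap ⇒ [3,3,3,3,2,4,5,5,2,4,5,5]
j stops at 10 (5), i stops at 6 (5); swap ⇒ [3,3,3,3,2,4,5,5,2,4,5,5]
j stops at 9 (4), i stops at 7 (5); swap ⇒ [3,3,3,3,2,4,5,4,2,5,5,5]
j stops at 8, i stops at 9; i≥j ⇒ return 8. arr=[3,3,3,3,2,4,5,4,2,5,5,5]

[3,3,3,3,2,4,5,4,2,5,5,5]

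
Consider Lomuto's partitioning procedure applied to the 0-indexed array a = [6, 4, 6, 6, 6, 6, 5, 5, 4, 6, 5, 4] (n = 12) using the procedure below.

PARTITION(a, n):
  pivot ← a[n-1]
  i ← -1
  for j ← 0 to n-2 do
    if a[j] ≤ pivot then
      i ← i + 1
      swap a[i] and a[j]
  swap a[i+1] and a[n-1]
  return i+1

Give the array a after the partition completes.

[4, 4, 4, 6, 6, 6, 5, 5, 6, 6, 5, 6]

pivot = a[11] = 4; i = -1
j=0: a[0]=6 > 4 → no swap
j=1: a[1]=4 ≤ 4 → i=0, swap a[0],a[1] → [4, 6, 6, 6, 6, 6, 5, 5, 4, 6, 5, 4]
j=2: a[2]=6 > 4 → no swap
j=3: a[3]=6 > 4 → no swap
j=4: a[4]=6 > 4 → no swap
j=5: a[5]=6 > 4 → no swap
j=6: a[6]=5 > 4 → no swap
j=7: a[7]=5 > 4 → no swap
j=8: a[8]=4 ≤ 4 → i=1, swap a[1],a[8] → [4, 4, 6, 6, 6, 6, 5, 5, 6, 6, 5, 4]
j=9: a[9]=6 > 4 → no swap
j=10: a[10]=5 > 4 → no swap
final swap a[2],a[11] → [4, 4, 4, 6, 6, 6, 5, 5, 6, 6, 5, 6]; return 2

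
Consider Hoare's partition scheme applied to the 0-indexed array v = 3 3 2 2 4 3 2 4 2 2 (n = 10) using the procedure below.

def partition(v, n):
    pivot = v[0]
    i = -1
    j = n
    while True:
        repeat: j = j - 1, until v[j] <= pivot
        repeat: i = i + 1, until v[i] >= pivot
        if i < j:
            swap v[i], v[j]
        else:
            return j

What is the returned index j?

pivot = v[0] = 3; i = -1, j = 10
j→9 (v[9]=2≤3), i→0 (v[0]=3≥3); i<j, swap → 2 3 2 2 4 3 2 4 2 3
j→8 (v[8]=2≤3), i→1 (v[1]=3≥3); i<j, swap → 2 2 2 2 4 3 2 4 3 3
j→6 (v[6]=2≤3), i→4 (v[4]=4≥3); i<j, swap → 2 2 2 2 2 3 4 4 3 3
j→5, i→5; i≥j, return j=5. v = 2 2 2 2 2 3 4 4 3 3

5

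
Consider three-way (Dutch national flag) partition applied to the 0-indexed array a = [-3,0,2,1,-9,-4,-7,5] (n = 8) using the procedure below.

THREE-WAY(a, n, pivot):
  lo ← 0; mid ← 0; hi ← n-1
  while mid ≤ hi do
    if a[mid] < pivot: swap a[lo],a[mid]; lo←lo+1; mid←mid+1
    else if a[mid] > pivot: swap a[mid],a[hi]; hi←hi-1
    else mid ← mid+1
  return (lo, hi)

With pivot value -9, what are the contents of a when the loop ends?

[-9,2,1,0,-4,-7,5,-3]

pivot = -9; lo=0, mid=0, hi=7
a[mid]=-3>-9: swap a[0],a[7]; hi=6 → [5,0,2,1,-9,-4,-7,-3]
a[mid]=5>-9: swap a[0],a[6]; hi=5 → [-7,0,2,1,-9,-4,5,-3]
a[mid]=-7>-9: swap a[0],a[5]; hi=4 → [-4,0,2,1,-9,-7,5,-3]
a[mid]=-4>-9: swap a[0],a[4]; hi=3 → [-9,0,2,1,-4,-7,5,-3]
a[mid]=-9=-9: mid=1
a[mid]=0>-9: swap a[1],a[3]; hi=2 → [-9,1,2,0,-4,-7,5,-3]
a[mid]=1>-9: swap a[1],a[2]; hi=1 → [-9,2,1,0,-4,-7,5,-3]
a[mid]=2>-9: swap a[1],a[1]; hi=0 → [-9,2,1,0,-4,-7,5,-3]
end: lo=0, hi=0; a = [-9,2,1,0,-4,-7,5,-3]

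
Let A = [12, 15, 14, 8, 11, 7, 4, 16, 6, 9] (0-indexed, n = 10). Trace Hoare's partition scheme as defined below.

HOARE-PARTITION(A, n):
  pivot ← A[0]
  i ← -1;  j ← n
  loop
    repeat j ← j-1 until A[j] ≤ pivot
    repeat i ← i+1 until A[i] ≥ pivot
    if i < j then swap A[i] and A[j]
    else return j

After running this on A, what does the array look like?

pivot = A[0] = 12; i = -1, j = 10
j→9 (A[9]=9≤12), i→0 (A[0]=12≥12); i<j, swap → [9, 15, 14, 8, 11, 7, 4, 16, 6, 12]
j→8 (A[8]=6≤12), i→1 (A[1]=15≥12); i<j, swap → [9, 6, 14, 8, 11, 7, 4, 16, 15, 12]
j→6 (A[6]=4≤12), i→2 (A[2]=14≥12); i<j, swap → [9, 6, 4, 8, 11, 7, 14, 16, 15, 12]
j→5, i→6; i≥j, return j=5. A = [9, 6, 4, 8, 11, 7, 14, 16, 15, 12]

[9, 6, 4, 8, 11, 7, 14, 16, 15, 12]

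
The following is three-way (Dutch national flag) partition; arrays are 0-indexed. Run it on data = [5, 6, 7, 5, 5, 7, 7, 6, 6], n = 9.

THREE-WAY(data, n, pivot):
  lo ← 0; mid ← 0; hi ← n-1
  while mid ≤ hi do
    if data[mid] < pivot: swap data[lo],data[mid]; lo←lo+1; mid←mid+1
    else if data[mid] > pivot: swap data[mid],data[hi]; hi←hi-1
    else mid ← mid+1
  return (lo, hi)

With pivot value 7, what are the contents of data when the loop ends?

[5, 6, 5, 5, 6, 6, 7, 7, 7]

pivot = 7; lo=0, mid=0, hi=8
data[mid]=5<7: swap data[0],data[0]; lo=1,mid=1 → [5, 6, 7, 5, 5, 7, 7, 6, 6]
data[mid]=6<7: swap data[1],data[1]; lo=2,mid=2 → [5, 6, 7, 5, 5, 7, 7, 6, 6]
data[mid]=7=7: mid=3
data[mid]=5<7: swap data[2],data[3]; lo=3,mid=4 → [5, 6, 5, 7, 5, 7, 7, 6, 6]
data[mid]=5<7: swap data[3],data[4]; lo=4,mid=5 → [5, 6, 5, 5, 7, 7, 7, 6, 6]
data[mid]=7=7: mid=6
data[mid]=7=7: mid=7
data[mid]=6<7: swap data[4],data[7]; lo=5,mid=8 → [5, 6, 5, 5, 6, 7, 7, 7, 6]
data[mid]=6<7: swap data[5],data[8]; lo=6,mid=9 → [5, 6, 5, 5, 6, 6, 7, 7, 7]
end: lo=6, hi=8; data = [5, 6, 5, 5, 6, 6, 7, 7, 7]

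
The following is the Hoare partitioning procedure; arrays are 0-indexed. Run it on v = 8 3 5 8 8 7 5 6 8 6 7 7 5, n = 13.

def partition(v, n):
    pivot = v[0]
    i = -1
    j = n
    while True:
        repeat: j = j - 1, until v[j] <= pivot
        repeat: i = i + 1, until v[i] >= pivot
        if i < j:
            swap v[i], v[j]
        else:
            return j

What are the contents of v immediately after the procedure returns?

5 3 5 7 7 7 5 6 6 8 8 8 8

pivot=8
j stops at 12 (5), i stops at 0 (8); swap ⇒ 5 3 5 8 8 7 5 6 8 6 7 7 8
j stops at 11 (7), i stops at 3 (8); swap ⇒ 5 3 5 7 8 7 5 6 8 6 7 8 8
j stops at 10 (7), i stops at 4 (8); swap ⇒ 5 3 5 7 7 7 5 6 8 6 8 8 8
j stops at 9 (6), i stops at 8 (8); swap ⇒ 5 3 5 7 7 7 5 6 6 8 8 8 8
j stops at 8, i stops at 9; i≥j ⇒ return 8. v=5 3 5 7 7 7 5 6 6 8 8 8 8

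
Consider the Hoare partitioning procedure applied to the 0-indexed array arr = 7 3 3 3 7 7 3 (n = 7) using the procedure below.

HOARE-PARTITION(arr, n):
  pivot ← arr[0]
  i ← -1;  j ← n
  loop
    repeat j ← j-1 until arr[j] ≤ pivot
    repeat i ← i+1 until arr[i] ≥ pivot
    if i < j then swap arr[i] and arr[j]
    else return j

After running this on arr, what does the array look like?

3 3 3 3 7 7 7

pivot = arr[0] = 7; i = -1, j = 7
j→6 (arr[6]=3≤7), i→0 (arr[0]=7≥7); i<j, swap → 3 3 3 3 7 7 7
j→5 (arr[5]=7≤7), i→4 (arr[4]=7≥7); i<j, swap → 3 3 3 3 7 7 7
j→4, i→5; i≥j, return j=4. arr = 3 3 3 3 7 7 7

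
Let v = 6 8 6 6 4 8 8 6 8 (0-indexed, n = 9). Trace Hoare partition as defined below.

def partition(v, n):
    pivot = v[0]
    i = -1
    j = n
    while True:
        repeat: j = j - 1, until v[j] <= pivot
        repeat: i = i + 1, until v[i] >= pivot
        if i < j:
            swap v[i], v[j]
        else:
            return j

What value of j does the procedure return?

2

pivot = v[0] = 6; i = -1, j = 9
j→7 (v[7]=6≤6), i→0 (v[0]=6≥6); i<j, swap → 6 8 6 6 4 8 8 6 8
j→4 (v[4]=4≤6), i→1 (v[1]=8≥6); i<j, swap → 6 4 6 6 8 8 8 6 8
j→3 (v[3]=6≤6), i→2 (v[2]=6≥6); i<j, swap → 6 4 6 6 8 8 8 6 8
j→2, i→3; i≥j, return j=2. v = 6 4 6 6 8 8 8 6 8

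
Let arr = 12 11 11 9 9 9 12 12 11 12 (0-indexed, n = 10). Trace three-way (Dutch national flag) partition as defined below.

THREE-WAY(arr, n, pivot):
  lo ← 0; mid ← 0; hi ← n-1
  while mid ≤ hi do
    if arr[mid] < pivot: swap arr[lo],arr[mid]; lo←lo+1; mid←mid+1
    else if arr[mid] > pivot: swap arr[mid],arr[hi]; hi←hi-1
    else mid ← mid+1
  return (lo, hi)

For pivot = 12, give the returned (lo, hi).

lo=0 mid=0 hi=9
12=12: mid=1
11<12: swap(0,1), lo=1 mid=2 ⇒ 11 12 11 9 9 9 12 12 11 12
11<12: swap(1,2), lo=2 mid=3 ⇒ 11 11 12 9 9 9 12 12 11 12
9<12: swap(2,3), lo=3 mid=4 ⇒ 11 11 9 12 9 9 12 12 11 12
9<12: swap(3,4), lo=4 mid=5 ⇒ 11 11 9 9 12 9 12 12 11 12
9<12: swap(4,5), lo=5 mid=6 ⇒ 11 11 9 9 9 12 12 12 11 12
12=12: mid=7
12=12: mid=8
11<12: swap(5,8), lo=6 mid=9 ⇒ 11 11 9 9 9 11 12 12 12 12
12=12: mid=10
done. lo=6 hi=9; arr=11 11 9 9 9 11 12 12 12 12

(6, 9)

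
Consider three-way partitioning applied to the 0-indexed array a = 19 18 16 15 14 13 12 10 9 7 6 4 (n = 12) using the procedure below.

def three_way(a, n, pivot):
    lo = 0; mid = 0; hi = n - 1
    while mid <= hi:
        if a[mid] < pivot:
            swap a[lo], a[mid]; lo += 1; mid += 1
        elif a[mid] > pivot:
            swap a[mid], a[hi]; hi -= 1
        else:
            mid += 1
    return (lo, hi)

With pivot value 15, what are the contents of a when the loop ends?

pivot = 15; lo=0, mid=0, hi=11
a[mid]=19>15: swap a[0],a[11]; hi=10 → 4 18 16 15 14 13 12 10 9 7 6 19
a[mid]=4<15: swap a[0],a[0]; lo=1,mid=1 → 4 18 16 15 14 13 12 10 9 7 6 19
a[mid]=18>15: swap a[1],a[10]; hi=9 → 4 6 16 15 14 13 12 10 9 7 18 19
a[mid]=6<15: swap a[1],a[1]; lo=2,mid=2 → 4 6 16 15 14 13 12 10 9 7 18 19
a[mid]=16>15: swap a[2],a[9]; hi=8 → 4 6 7 15 14 13 12 10 9 16 18 19
a[mid]=7<15: swap a[2],a[2]; lo=3,mid=3 → 4 6 7 15 14 13 12 10 9 16 18 19
a[mid]=15=15: mid=4
a[mid]=14<15: swap a[3],a[4]; lo=4,mid=5 → 4 6 7 14 15 13 12 10 9 16 18 19
a[mid]=13<15: swap a[4],a[5]; lo=5,mid=6 → 4 6 7 14 13 15 12 10 9 16 18 19
a[mid]=12<15: swap a[5],a[6]; lo=6,mid=7 → 4 6 7 14 13 12 15 10 9 16 18 19
a[mid]=10<15: swap a[6],a[7]; lo=7,mid=8 → 4 6 7 14 13 12 10 15 9 16 18 19
a[mid]=9<15: swap a[7],a[8]; lo=8,mid=9 → 4 6 7 14 13 12 10 9 15 16 18 19
end: lo=8, hi=8; a = 4 6 7 14 13 12 10 9 15 16 18 19

4 6 7 14 13 12 10 9 15 16 18 19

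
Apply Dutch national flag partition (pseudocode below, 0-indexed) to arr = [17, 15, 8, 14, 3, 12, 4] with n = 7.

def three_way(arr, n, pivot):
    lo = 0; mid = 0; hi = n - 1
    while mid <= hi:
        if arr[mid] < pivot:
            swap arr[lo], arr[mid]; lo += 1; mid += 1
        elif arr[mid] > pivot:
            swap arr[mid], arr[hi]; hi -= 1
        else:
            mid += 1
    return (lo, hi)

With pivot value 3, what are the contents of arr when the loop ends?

[3, 8, 14, 15, 12, 4, 17]

lo=0 mid=0 hi=6
17>3: swap(0,6), hi=5 ⇒ [4, 15, 8, 14, 3, 12, 17]
4>3: swap(0,5), hi=4 ⇒ [12, 15, 8, 14, 3, 4, 17]
12>3: swap(0,4), hi=3 ⇒ [3, 15, 8, 14, 12, 4, 17]
3=3: mid=1
15>3: swap(1,3), hi=2 ⇒ [3, 14, 8, 15, 12, 4, 17]
14>3: swap(1,2), hi=1 ⇒ [3, 8, 14, 15, 12, 4, 17]
8>3: swap(1,1), hi=0 ⇒ [3, 8, 14, 15, 12, 4, 17]
done. lo=0 hi=0; arr=[3, 8, 14, 15, 12, 4, 17]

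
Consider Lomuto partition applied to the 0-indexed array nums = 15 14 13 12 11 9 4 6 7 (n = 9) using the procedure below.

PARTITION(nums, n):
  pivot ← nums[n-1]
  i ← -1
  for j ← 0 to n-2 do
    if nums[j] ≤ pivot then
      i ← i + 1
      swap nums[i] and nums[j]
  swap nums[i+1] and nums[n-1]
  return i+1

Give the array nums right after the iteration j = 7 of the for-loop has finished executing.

pivot=7, i=-1
j=0: 15>7, skip
j=1: 14>7, skip
j=2: 13>7, skip
j=3: 12>7, skip
j=4: 11>7, skip
j=5: 9>7, skip
j=6: 4≤7, i=0, swap(0,6) ⇒ 4 14 13 12 11 9 15 6 7
j=7: 6≤7, i=1, swap(1,7) ⇒ 4 6 13 12 11 9 15 14 7
(after j=7) nums = 4 6 13 12 11 9 15 14 7

4 6 13 12 11 9 15 14 7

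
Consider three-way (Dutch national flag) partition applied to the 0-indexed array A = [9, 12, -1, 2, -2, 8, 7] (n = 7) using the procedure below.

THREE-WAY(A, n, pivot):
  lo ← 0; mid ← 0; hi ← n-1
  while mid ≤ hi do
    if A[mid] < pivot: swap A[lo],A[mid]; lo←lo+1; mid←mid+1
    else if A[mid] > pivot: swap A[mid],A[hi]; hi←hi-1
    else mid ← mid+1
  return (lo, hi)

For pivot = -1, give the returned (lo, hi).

lo=0 mid=0 hi=6
9>-1: swap(0,6), hi=5 ⇒ [7, 12, -1, 2, -2, 8, 9]
7>-1: swap(0,5), hi=4 ⇒ [8, 12, -1, 2, -2, 7, 9]
8>-1: swap(0,4), hi=3 ⇒ [-2, 12, -1, 2, 8, 7, 9]
-2<-1: swap(0,0), lo=1 mid=1 ⇒ [-2, 12, -1, 2, 8, 7, 9]
12>-1: swap(1,3), hi=2 ⇒ [-2, 2, -1, 12, 8, 7, 9]
2>-1: swap(1,2), hi=1 ⇒ [-2, -1, 2, 12, 8, 7, 9]
-1=-1: mid=2
done. lo=1 hi=1; A=[-2, -1, 2, 12, 8, 7, 9]

(1, 1)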